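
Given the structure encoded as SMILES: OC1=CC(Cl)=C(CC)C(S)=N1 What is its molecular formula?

C7H8ClNOS

Walk through each heavy atom and fill implicit hydrogens from standard valence (C 4, N 3, O 2, S 2, halogen 1):
  atom 1: O, bond orders sum to 1 (valence 2) → 1 H
  atom 2: C, bond orders sum to 4 (valence 4) → 0 H
  atom 3: C, bond orders sum to 3 (valence 4) → 1 H
  atom 4: C, bond orders sum to 4 (valence 4) → 0 H
  atom 5: Cl (halogen, monovalent) → 0 H
  atom 6: C, bond orders sum to 4 (valence 4) → 0 H
  atom 7: C, bond orders sum to 2 (valence 4) → 2 H
  atom 8: C, bond orders sum to 1 (valence 4) → 3 H
  atom 9: C, bond orders sum to 4 (valence 4) → 0 H
  atom 10: S, bond orders sum to 1 (valence 2) → 1 H
  atom 11: N, bond orders sum to 3 (valence 3) → 0 H
Totals → C:7, H:8, Cl:1, N:1, O:1, S:1.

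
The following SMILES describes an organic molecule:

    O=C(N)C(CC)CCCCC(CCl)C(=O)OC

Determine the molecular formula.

Walk through each heavy atom and fill implicit hydrogens from standard valence (C 4, N 3, O 2, S 2, halogen 1):
  atom 1: O, bond orders sum to 2 (valence 2) → 0 H
  atom 2: C, bond orders sum to 4 (valence 4) → 0 H
  atom 3: N, bond orders sum to 1 (valence 3) → 2 H
  atom 4: C, bond orders sum to 3 (valence 4) → 1 H
  atom 5: C, bond orders sum to 2 (valence 4) → 2 H
  atom 6: C, bond orders sum to 1 (valence 4) → 3 H
  atom 7: C, bond orders sum to 2 (valence 4) → 2 H
  atom 8: C, bond orders sum to 2 (valence 4) → 2 H
  atom 9: C, bond orders sum to 2 (valence 4) → 2 H
  atom 10: C, bond orders sum to 2 (valence 4) → 2 H
  atom 11: C, bond orders sum to 3 (valence 4) → 1 H
  atom 12: C, bond orders sum to 2 (valence 4) → 2 H
  atom 13: Cl (halogen, monovalent) → 0 H
  atom 14: C, bond orders sum to 4 (valence 4) → 0 H
  atom 15: O, bond orders sum to 2 (valence 2) → 0 H
  atom 16: O, bond orders sum to 2 (valence 2) → 0 H
  atom 17: C, bond orders sum to 1 (valence 4) → 3 H
Totals → C:12, H:22, Cl:1, N:1, O:3.
In Hill order: C12H22ClNO3.

C12H22ClNO3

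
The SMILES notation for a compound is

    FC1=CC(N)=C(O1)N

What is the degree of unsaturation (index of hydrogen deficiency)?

3

Degree of unsaturation = (number of rings) + (number of π bonds).
Ring closures in the SMILES: 1.
π bonds: 2 double bonds (each 1 DoU) → 2 DoU from unsaturation.
Total DoU = 1 + 2 = 3.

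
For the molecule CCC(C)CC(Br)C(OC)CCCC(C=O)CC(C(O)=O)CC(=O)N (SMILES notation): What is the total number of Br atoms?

Scan the SMILES for Br atoms (remember two-letter symbols like Cl and Br are single atoms).
Bromine count: 1.

1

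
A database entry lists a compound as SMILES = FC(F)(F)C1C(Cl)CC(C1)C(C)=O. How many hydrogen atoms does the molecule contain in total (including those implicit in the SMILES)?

Walk through each heavy atom and fill implicit hydrogens from standard valence (C 4, N 3, O 2, S 2, halogen 1):
  atom 1: F (halogen, monovalent) → 0 H
  atom 2: C, bond orders sum to 4 (valence 4) → 0 H
  atom 3: F (halogen, monovalent) → 0 H
  atom 4: F (halogen, monovalent) → 0 H
  atom 5: C, bond orders sum to 3 (valence 4) → 1 H
  atom 6: C, bond orders sum to 3 (valence 4) → 1 H
  atom 7: Cl (halogen, monovalent) → 0 H
  atom 8: C, bond orders sum to 2 (valence 4) → 2 H
  atom 9: C, bond orders sum to 3 (valence 4) → 1 H
  atom 10: C, bond orders sum to 2 (valence 4) → 2 H
  atom 11: C, bond orders sum to 4 (valence 4) → 0 H
  atom 12: C, bond orders sum to 1 (valence 4) → 3 H
  atom 13: O, bond orders sum to 2 (valence 2) → 0 H
Total hydrogens: 10.

10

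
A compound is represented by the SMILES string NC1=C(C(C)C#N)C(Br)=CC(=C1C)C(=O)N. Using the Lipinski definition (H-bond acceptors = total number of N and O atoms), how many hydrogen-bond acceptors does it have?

N atoms: 3; O atoms: 1.
Lipinski HBA = 3 + 1 = 4.

4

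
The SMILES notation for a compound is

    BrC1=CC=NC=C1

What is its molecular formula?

Walk through each heavy atom and fill implicit hydrogens from standard valence (C 4, N 3, O 2, S 2, halogen 1):
  atom 1: Br (halogen, monovalent) → 0 H
  atom 2: C, bond orders sum to 4 (valence 4) → 0 H
  atom 3: C, bond orders sum to 3 (valence 4) → 1 H
  atom 4: C, bond orders sum to 3 (valence 4) → 1 H
  atom 5: N, bond orders sum to 3 (valence 3) → 0 H
  atom 6: C, bond orders sum to 3 (valence 4) → 1 H
  atom 7: C, bond orders sum to 3 (valence 4) → 1 H
Totals → C:5, H:4, Br:1, N:1.

C5H4BrN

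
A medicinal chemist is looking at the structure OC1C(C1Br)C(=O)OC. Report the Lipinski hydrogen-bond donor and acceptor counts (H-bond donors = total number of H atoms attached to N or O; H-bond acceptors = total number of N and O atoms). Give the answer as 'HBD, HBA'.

1, 3

Donors: find every N or O and count the H atoms it carries.
  atom 1 (O): bond orders sum to 1 → 1 H
  atom 7 (O): bond orders sum to 2 → 0 H
  atom 8 (O): bond orders sum to 2 → 0 H
Lipinski HBD = 1.
Acceptors: N atoms = 0, O atoms = 3 → HBA = 3.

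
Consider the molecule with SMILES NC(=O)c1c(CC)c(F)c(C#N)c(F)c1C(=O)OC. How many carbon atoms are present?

12

Count every carbon token in the SMILES (each C, including those in ring-closure positions and inside branches).
Carbon count: 12.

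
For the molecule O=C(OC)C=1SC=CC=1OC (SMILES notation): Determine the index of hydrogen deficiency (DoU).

Molecular formula: C7H8O3S.
DoU = (2C + 2 + N − H − X) / 2, where X is the halogen count and O/S are ignored.
    = (2·7 + 2 + 0 − 8 − 0) / 2 = 8 / 2 = 4.

4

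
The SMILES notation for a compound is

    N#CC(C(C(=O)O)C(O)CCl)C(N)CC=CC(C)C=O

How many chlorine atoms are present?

Scan the SMILES for Cl atoms (remember two-letter symbols like Cl and Br are single atoms).
Chlorine count: 1.

1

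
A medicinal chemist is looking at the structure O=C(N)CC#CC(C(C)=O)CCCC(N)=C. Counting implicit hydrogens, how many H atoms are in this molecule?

Walk through each heavy atom and fill implicit hydrogens from standard valence (C 4, N 3, O 2, S 2, halogen 1):
  atom 1: O, bond orders sum to 2 (valence 2) → 0 H
  atom 2: C, bond orders sum to 4 (valence 4) → 0 H
  atom 3: N, bond orders sum to 1 (valence 3) → 2 H
  atom 4: C, bond orders sum to 2 (valence 4) → 2 H
  atom 5: C, bond orders sum to 4 (valence 4) → 0 H
  atom 6: C, bond orders sum to 4 (valence 4) → 0 H
  atom 7: C, bond orders sum to 3 (valence 4) → 1 H
  atom 8: C, bond orders sum to 4 (valence 4) → 0 H
  atom 9: C, bond orders sum to 1 (valence 4) → 3 H
  atom 10: O, bond orders sum to 2 (valence 2) → 0 H
  atom 11: C, bond orders sum to 2 (valence 4) → 2 H
  atom 12: C, bond orders sum to 2 (valence 4) → 2 H
  atom 13: C, bond orders sum to 2 (valence 4) → 2 H
  atom 14: C, bond orders sum to 4 (valence 4) → 0 H
  atom 15: N, bond orders sum to 1 (valence 3) → 2 H
  atom 16: C, bond orders sum to 2 (valence 4) → 2 H
Total hydrogens: 18.

18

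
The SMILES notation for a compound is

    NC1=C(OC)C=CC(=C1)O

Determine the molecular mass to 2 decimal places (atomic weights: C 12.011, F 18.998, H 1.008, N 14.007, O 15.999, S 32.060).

First, the molecular formula is C7H9NO2 (counting implicit H from valence).
  C: 7 × 12.011 = 84.077
  H: 9 × 1.008 = 9.072
  N: 1 × 14.007 = 14.007
  O: 2 × 15.999 = 31.998
Sum: 7×12.011 + 9×1.008 + 1×14.007 + 2×15.999 = 139.154 → 139.15 g/mol.

139.15 g/mol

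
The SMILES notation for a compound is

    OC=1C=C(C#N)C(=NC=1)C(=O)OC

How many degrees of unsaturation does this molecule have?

7

Degree of unsaturation = (number of rings) + (number of π bonds).
Ring closures in the SMILES: 1.
π bonds: 4 double bonds (each 1 DoU), 1 triple bond (each 2 DoU) → 6 DoU from unsaturation.
Total DoU = 1 + 6 = 7.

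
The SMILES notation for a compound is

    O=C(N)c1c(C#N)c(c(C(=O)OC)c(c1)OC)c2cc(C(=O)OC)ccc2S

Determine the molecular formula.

Walk through each heavy atom and fill implicit hydrogens from standard valence (C 4, N 3, O 2, S 2, halogen 1); for lowercase aromatic atoms, an aromatic c carries 1 H when it has two neighbours and 0 H with three, and aromatic n carries 0 H:
  atom 1: O, bond orders sum to 2 (valence 2) → 0 H
  atom 2: C, bond orders sum to 4 (valence 4) → 0 H
  atom 3: N, bond orders sum to 1 (valence 3) → 2 H
  atom 4: aromatic c, 3 neighbours → 0 H
  atom 5: aromatic c, 3 neighbours → 0 H
  atom 6: C, bond orders sum to 4 (valence 4) → 0 H
  atom 7: N, bond orders sum to 3 (valence 3) → 0 H
  atom 8: aromatic c, 3 neighbours → 0 H
  atom 9: aromatic c, 3 neighbours → 0 H
  atom 10: C, bond orders sum to 4 (valence 4) → 0 H
  atom 11: O, bond orders sum to 2 (valence 2) → 0 H
  atom 12: O, bond orders sum to 2 (valence 2) → 0 H
  atom 13: C, bond orders sum to 1 (valence 4) → 3 H
  atom 14: aromatic c, 3 neighbours → 0 H
  atom 15: aromatic c, 2 neighbours → 1 H
  atom 16: O, bond orders sum to 2 (valence 2) → 0 H
  atom 17: C, bond orders sum to 1 (valence 4) → 3 H
  atom 18: aromatic c, 3 neighbours → 0 H
  atom 19: aromatic c, 2 neighbours → 1 H
  atom 20: aromatic c, 3 neighbours → 0 H
  atom 21: C, bond orders sum to 4 (valence 4) → 0 H
  atom 22: O, bond orders sum to 2 (valence 2) → 0 H
  atom 23: O, bond orders sum to 2 (valence 2) → 0 H
  atom 24: C, bond orders sum to 1 (valence 4) → 3 H
  atom 25: aromatic c, 2 neighbours → 1 H
  atom 26: aromatic c, 2 neighbours → 1 H
  atom 27: aromatic c, 3 neighbours → 0 H
  atom 28: S, bond orders sum to 1 (valence 2) → 1 H
Totals → C:19, H:16, N:2, O:6, S:1.
In Hill order: C19H16N2O6S.

C19H16N2O6S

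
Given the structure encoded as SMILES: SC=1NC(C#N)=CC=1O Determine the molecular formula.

C5H4N2OS

Walk through each heavy atom and fill implicit hydrogens from standard valence (C 4, N 3, O 2, S 2, halogen 1):
  atom 1: S, bond orders sum to 1 (valence 2) → 1 H
  atom 2: C, bond orders sum to 4 (valence 4) → 0 H
  atom 3: N, bond orders sum to 2 (valence 3) → 1 H
  atom 4: C, bond orders sum to 4 (valence 4) → 0 H
  atom 5: C, bond orders sum to 4 (valence 4) → 0 H
  atom 6: N, bond orders sum to 3 (valence 3) → 0 H
  atom 7: C, bond orders sum to 3 (valence 4) → 1 H
  atom 8: C, bond orders sum to 4 (valence 4) → 0 H
  atom 9: O, bond orders sum to 1 (valence 2) → 1 H
Totals → C:5, H:4, N:2, O:1, S:1.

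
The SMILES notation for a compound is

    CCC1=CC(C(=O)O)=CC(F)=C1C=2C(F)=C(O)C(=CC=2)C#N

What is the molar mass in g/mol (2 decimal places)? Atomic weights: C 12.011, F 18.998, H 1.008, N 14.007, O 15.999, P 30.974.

First, the molecular formula is C16H11F2NO3 (counting implicit H from valence).
  C: 16 × 12.011 = 192.176
  F: 2 × 18.998 = 37.996
  H: 11 × 1.008 = 11.088
  N: 1 × 14.007 = 14.007
  O: 3 × 15.999 = 47.997
Sum: 16×12.011 + 2×18.998 + 11×1.008 + 1×14.007 + 3×15.999 = 303.264 → 303.26 g/mol.

303.26 g/mol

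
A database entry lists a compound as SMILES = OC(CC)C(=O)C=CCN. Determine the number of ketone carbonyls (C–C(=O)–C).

1

The ketone motif appears at heavy-atom position 5 in the SMILES.
Other groups present: 1 alkene, 1 hydroxyl, 1 primary amine.
Ketone count: 1.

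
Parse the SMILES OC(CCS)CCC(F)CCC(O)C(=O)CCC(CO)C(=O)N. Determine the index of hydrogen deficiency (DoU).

Molecular formula: C15H28FNO5S.
DoU = (2C + 2 + N − H − X) / 2, where X is the halogen count and O/S are ignored.
    = (2·15 + 2 + 1 − 28 − 1) / 2 = 4 / 2 = 2.

2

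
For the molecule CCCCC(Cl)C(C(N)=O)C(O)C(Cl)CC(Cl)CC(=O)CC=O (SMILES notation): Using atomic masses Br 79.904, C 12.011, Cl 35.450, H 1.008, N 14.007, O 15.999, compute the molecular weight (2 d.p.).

388.71 g/mol

First, the molecular formula is C15H24Cl3NO4 (counting implicit H from valence).
  C: 15 × 12.011 = 180.165
  Cl: 3 × 35.450 = 106.350
  H: 24 × 1.008 = 24.192
  N: 1 × 14.007 = 14.007
  O: 4 × 15.999 = 63.996
Sum: 15×12.011 + 3×35.450 + 24×1.008 + 1×14.007 + 4×15.999 = 388.710 → 388.71 g/mol.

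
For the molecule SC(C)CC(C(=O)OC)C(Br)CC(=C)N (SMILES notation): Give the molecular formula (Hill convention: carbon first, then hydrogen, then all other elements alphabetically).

Walk through each heavy atom and fill implicit hydrogens from standard valence (C 4, N 3, O 2, S 2, halogen 1):
  atom 1: S, bond orders sum to 1 (valence 2) → 1 H
  atom 2: C, bond orders sum to 3 (valence 4) → 1 H
  atom 3: C, bond orders sum to 1 (valence 4) → 3 H
  atom 4: C, bond orders sum to 2 (valence 4) → 2 H
  atom 5: C, bond orders sum to 3 (valence 4) → 1 H
  atom 6: C, bond orders sum to 4 (valence 4) → 0 H
  atom 7: O, bond orders sum to 2 (valence 2) → 0 H
  atom 8: O, bond orders sum to 2 (valence 2) → 0 H
  atom 9: C, bond orders sum to 1 (valence 4) → 3 H
  atom 10: C, bond orders sum to 3 (valence 4) → 1 H
  atom 11: Br (halogen, monovalent) → 0 H
  atom 12: C, bond orders sum to 2 (valence 4) → 2 H
  atom 13: C, bond orders sum to 4 (valence 4) → 0 H
  atom 14: C, bond orders sum to 2 (valence 4) → 2 H
  atom 15: N, bond orders sum to 1 (valence 3) → 2 H
Totals → C:10, H:18, Br:1, N:1, O:2, S:1.
In Hill order: C10H18BrNO2S.

C10H18BrNO2S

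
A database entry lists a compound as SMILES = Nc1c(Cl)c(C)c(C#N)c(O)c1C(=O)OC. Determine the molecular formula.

Walk through each heavy atom and fill implicit hydrogens from standard valence (C 4, N 3, O 2, S 2, halogen 1); for lowercase aromatic atoms, an aromatic c carries 1 H when it has two neighbours and 0 H with three, and aromatic n carries 0 H:
  atom 1: N, bond orders sum to 1 (valence 3) → 2 H
  atom 2: aromatic c, 3 neighbours → 0 H
  atom 3: aromatic c, 3 neighbours → 0 H
  atom 4: Cl (halogen, monovalent) → 0 H
  atom 5: aromatic c, 3 neighbours → 0 H
  atom 6: C, bond orders sum to 1 (valence 4) → 3 H
  atom 7: aromatic c, 3 neighbours → 0 H
  atom 8: C, bond orders sum to 4 (valence 4) → 0 H
  atom 9: N, bond orders sum to 3 (valence 3) → 0 H
  atom 10: aromatic c, 3 neighbours → 0 H
  atom 11: O, bond orders sum to 1 (valence 2) → 1 H
  atom 12: aromatic c, 3 neighbours → 0 H
  atom 13: C, bond orders sum to 4 (valence 4) → 0 H
  atom 14: O, bond orders sum to 2 (valence 2) → 0 H
  atom 15: O, bond orders sum to 2 (valence 2) → 0 H
  atom 16: C, bond orders sum to 1 (valence 4) → 3 H
Totals → C:10, H:9, Cl:1, N:2, O:3.

C10H9ClN2O3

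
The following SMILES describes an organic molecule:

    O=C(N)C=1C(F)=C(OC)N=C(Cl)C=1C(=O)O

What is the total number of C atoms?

8

Count every carbon token in the SMILES (each C, including those in ring-closure positions and inside branches).
Carbon count: 8.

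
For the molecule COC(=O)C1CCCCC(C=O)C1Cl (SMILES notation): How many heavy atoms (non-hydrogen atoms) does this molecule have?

14

Every atom symbol written in the SMILES (organic subset) is one heavy atom; implicit H are not written.
Heavy atoms by element → C:10, Cl:1, O:3.
Total: 14.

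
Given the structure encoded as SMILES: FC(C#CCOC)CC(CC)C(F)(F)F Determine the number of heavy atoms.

15

Every atom symbol written in the SMILES (organic subset) is one heavy atom; implicit H are not written.
Heavy atoms by element → C:10, F:4, O:1.
Total: 15.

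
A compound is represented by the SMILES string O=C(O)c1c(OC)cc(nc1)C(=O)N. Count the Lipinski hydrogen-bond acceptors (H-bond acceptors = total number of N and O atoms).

N atoms: 2; O atoms: 4.
Lipinski HBA = 2 + 4 = 6.

6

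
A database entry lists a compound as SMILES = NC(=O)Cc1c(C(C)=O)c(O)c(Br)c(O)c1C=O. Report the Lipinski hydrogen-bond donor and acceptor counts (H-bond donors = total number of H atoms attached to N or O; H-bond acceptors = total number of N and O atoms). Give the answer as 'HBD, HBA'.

Donors: find every N or O and count the H atoms it carries.
  atom 1 (N): bond orders sum to 1 → 2 H
  atom 3 (O): bond orders sum to 2 → 0 H
  atom 9 (O): bond orders sum to 2 → 0 H
  atom 11 (O): bond orders sum to 1 → 1 H
  atom 15 (O): bond orders sum to 1 → 1 H
  atom 18 (O): bond orders sum to 2 → 0 H
Lipinski HBD = 4.
Acceptors: N atoms = 1, O atoms = 5 → HBA = 6.

4, 6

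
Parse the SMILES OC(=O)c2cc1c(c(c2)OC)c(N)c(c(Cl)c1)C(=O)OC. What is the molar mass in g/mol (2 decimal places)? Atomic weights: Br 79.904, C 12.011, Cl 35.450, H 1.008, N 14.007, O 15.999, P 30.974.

309.70 g/mol

First, the molecular formula is C14H12ClNO5 (counting implicit H from valence).
  C: 14 × 12.011 = 168.154
  Cl: 1 × 35.450 = 35.450
  H: 12 × 1.008 = 12.096
  N: 1 × 14.007 = 14.007
  O: 5 × 15.999 = 79.995
Sum: 14×12.011 + 1×35.450 + 12×1.008 + 1×14.007 + 5×15.999 = 309.702 → 309.70 g/mol.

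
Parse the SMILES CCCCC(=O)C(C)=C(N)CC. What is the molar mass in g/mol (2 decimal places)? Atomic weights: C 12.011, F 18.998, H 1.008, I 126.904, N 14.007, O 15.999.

169.27 g/mol

First, the molecular formula is C10H19NO (counting implicit H from valence).
  C: 10 × 12.011 = 120.110
  H: 19 × 1.008 = 19.152
  N: 1 × 14.007 = 14.007
  O: 1 × 15.999 = 15.999
Sum: 10×12.011 + 19×1.008 + 1×14.007 + 1×15.999 = 169.268 → 169.27 g/mol.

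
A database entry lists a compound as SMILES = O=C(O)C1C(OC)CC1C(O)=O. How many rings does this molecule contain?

In SMILES, each pair of matching ring-closure digits denotes one ring-closing bond; the number of such bonds equals the number of independent rings.
Ring-closure bonds here: 1.

1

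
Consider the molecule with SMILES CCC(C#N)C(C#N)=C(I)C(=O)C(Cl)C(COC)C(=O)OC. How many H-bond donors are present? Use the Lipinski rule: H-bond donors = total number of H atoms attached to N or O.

Donors: find every N or O and count the H atoms it carries.
  atom 5 (N): bond orders sum to 3 → 0 H
  atom 8 (N): bond orders sum to 3 → 0 H
  atom 12 (O): bond orders sum to 2 → 0 H
  atom 17 (O): bond orders sum to 2 → 0 H
  atom 20 (O): bond orders sum to 2 → 0 H
  atom 21 (O): bond orders sum to 2 → 0 H
Lipinski HBD = 0.

0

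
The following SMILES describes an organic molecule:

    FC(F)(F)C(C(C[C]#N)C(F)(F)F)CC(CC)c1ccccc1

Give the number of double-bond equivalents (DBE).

6

Molecular formula: C16H17F6N.
DoU = (2C + 2 + N − H − X) / 2, where X is the halogen count and O/S are ignored.
    = (2·16 + 2 + 1 − 17 − 6) / 2 = 12 / 2 = 6.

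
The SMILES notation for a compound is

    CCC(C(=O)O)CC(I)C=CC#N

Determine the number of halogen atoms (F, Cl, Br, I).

1

Halogen atoms appear at heavy-atom position 9 (1×I).
Other groups present: 1 alkene, 1 carboxylic acid, 1 nitrile.
Halogen count: 1.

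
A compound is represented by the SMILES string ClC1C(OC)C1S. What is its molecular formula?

Walk through each heavy atom and fill implicit hydrogens from standard valence (C 4, N 3, O 2, S 2, halogen 1):
  atom 1: Cl (halogen, monovalent) → 0 H
  atom 2: C, bond orders sum to 3 (valence 4) → 1 H
  atom 3: C, bond orders sum to 3 (valence 4) → 1 H
  atom 4: O, bond orders sum to 2 (valence 2) → 0 H
  atom 5: C, bond orders sum to 1 (valence 4) → 3 H
  atom 6: C, bond orders sum to 3 (valence 4) → 1 H
  atom 7: S, bond orders sum to 1 (valence 2) → 1 H
Totals → C:4, H:7, Cl:1, O:1, S:1.

C4H7ClOS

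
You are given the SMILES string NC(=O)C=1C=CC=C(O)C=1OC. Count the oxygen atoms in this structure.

Scan the SMILES for O atoms (remember two-letter symbols like Cl and Br are single atoms).
Oxygen count: 3.

3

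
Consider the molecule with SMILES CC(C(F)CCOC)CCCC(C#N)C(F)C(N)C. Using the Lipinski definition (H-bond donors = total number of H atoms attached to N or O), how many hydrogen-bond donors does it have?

2

Donors: find every N or O and count the H atoms it carries.
  atom 7 (O): bond orders sum to 2 → 0 H
  atom 14 (N): bond orders sum to 3 → 0 H
  atom 18 (N): bond orders sum to 1 → 2 H
Lipinski HBD = 2.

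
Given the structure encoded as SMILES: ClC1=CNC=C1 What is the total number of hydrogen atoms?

Walk through each heavy atom and fill implicit hydrogens from standard valence (C 4, N 3, O 2, S 2, halogen 1):
  atom 1: Cl (halogen, monovalent) → 0 H
  atom 2: C, bond orders sum to 4 (valence 4) → 0 H
  atom 3: C, bond orders sum to 3 (valence 4) → 1 H
  atom 4: N, bond orders sum to 2 (valence 3) → 1 H
  atom 5: C, bond orders sum to 3 (valence 4) → 1 H
  atom 6: C, bond orders sum to 3 (valence 4) → 1 H
Total hydrogens: 4.

4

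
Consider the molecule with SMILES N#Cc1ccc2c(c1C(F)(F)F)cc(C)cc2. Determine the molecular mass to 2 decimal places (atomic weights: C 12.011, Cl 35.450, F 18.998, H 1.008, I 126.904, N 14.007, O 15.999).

First, the molecular formula is C13H8F3N (counting implicit H from valence).
  C: 13 × 12.011 = 156.143
  F: 3 × 18.998 = 56.994
  H: 8 × 1.008 = 8.064
  N: 1 × 14.007 = 14.007
Sum: 13×12.011 + 3×18.998 + 8×1.008 + 1×14.007 = 235.208 → 235.21 g/mol.

235.21 g/mol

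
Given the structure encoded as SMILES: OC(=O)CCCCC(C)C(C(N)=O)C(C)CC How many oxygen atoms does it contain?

3

Scan the SMILES for O atoms (remember two-letter symbols like Cl and Br are single atoms).
Oxygen count: 3.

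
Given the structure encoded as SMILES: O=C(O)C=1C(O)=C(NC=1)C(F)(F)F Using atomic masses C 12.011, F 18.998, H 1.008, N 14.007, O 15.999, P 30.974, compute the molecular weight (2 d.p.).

First, the molecular formula is C6H4F3NO3 (counting implicit H from valence).
  C: 6 × 12.011 = 72.066
  F: 3 × 18.998 = 56.994
  H: 4 × 1.008 = 4.032
  N: 1 × 14.007 = 14.007
  O: 3 × 15.999 = 47.997
Sum: 6×12.011 + 3×18.998 + 4×1.008 + 1×14.007 + 3×15.999 = 195.096 → 195.10 g/mol.

195.10 g/mol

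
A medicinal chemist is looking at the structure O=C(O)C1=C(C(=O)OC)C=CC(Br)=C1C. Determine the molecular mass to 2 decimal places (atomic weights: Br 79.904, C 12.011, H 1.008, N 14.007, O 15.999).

273.08 g/mol

First, the molecular formula is C10H9BrO4 (counting implicit H from valence).
  Br: 1 × 79.904 = 79.904
  C: 10 × 12.011 = 120.110
  H: 9 × 1.008 = 9.072
  O: 4 × 15.999 = 63.996
Sum: 1×79.904 + 10×12.011 + 9×1.008 + 4×15.999 = 273.082 → 273.08 g/mol.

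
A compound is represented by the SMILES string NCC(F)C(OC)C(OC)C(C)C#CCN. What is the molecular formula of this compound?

C11H21FN2O2

Walk through each heavy atom and fill implicit hydrogens from standard valence (C 4, N 3, O 2, S 2, halogen 1):
  atom 1: N, bond orders sum to 1 (valence 3) → 2 H
  atom 2: C, bond orders sum to 2 (valence 4) → 2 H
  atom 3: C, bond orders sum to 3 (valence 4) → 1 H
  atom 4: F (halogen, monovalent) → 0 H
  atom 5: C, bond orders sum to 3 (valence 4) → 1 H
  atom 6: O, bond orders sum to 2 (valence 2) → 0 H
  atom 7: C, bond orders sum to 1 (valence 4) → 3 H
  atom 8: C, bond orders sum to 3 (valence 4) → 1 H
  atom 9: O, bond orders sum to 2 (valence 2) → 0 H
  atom 10: C, bond orders sum to 1 (valence 4) → 3 H
  atom 11: C, bond orders sum to 3 (valence 4) → 1 H
  atom 12: C, bond orders sum to 1 (valence 4) → 3 H
  atom 13: C, bond orders sum to 4 (valence 4) → 0 H
  atom 14: C, bond orders sum to 4 (valence 4) → 0 H
  atom 15: C, bond orders sum to 2 (valence 4) → 2 H
  atom 16: N, bond orders sum to 1 (valence 3) → 2 H
Totals → C:11, H:21, F:1, N:2, O:2.
In Hill order: C11H21FN2O2.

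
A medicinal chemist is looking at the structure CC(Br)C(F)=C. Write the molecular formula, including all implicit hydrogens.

C4H6BrF

Walk through each heavy atom and fill implicit hydrogens from standard valence (C 4, N 3, O 2, S 2, halogen 1):
  atom 1: C, bond orders sum to 1 (valence 4) → 3 H
  atom 2: C, bond orders sum to 3 (valence 4) → 1 H
  atom 3: Br (halogen, monovalent) → 0 H
  atom 4: C, bond orders sum to 4 (valence 4) → 0 H
  atom 5: F (halogen, monovalent) → 0 H
  atom 6: C, bond orders sum to 2 (valence 4) → 2 H
Totals → C:4, H:6, Br:1, F:1.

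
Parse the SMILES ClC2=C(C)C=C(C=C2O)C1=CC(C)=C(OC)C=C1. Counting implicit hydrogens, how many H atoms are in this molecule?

Walk through each heavy atom and fill implicit hydrogens from standard valence (C 4, N 3, O 2, S 2, halogen 1):
  atom 1: Cl (halogen, monovalent) → 0 H
  atom 2: C, bond orders sum to 4 (valence 4) → 0 H
  atom 3: C, bond orders sum to 4 (valence 4) → 0 H
  atom 4: C, bond orders sum to 1 (valence 4) → 3 H
  atom 5: C, bond orders sum to 3 (valence 4) → 1 H
  atom 6: C, bond orders sum to 4 (valence 4) → 0 H
  atom 7: C, bond orders sum to 3 (valence 4) → 1 H
  atom 8: C, bond orders sum to 4 (valence 4) → 0 H
  atom 9: O, bond orders sum to 1 (valence 2) → 1 H
  atom 10: C, bond orders sum to 4 (valence 4) → 0 H
  atom 11: C, bond orders sum to 3 (valence 4) → 1 H
  atom 12: C, bond orders sum to 4 (valence 4) → 0 H
  atom 13: C, bond orders sum to 1 (valence 4) → 3 H
  atom 14: C, bond orders sum to 4 (valence 4) → 0 H
  atom 15: O, bond orders sum to 2 (valence 2) → 0 H
  atom 16: C, bond orders sum to 1 (valence 4) → 3 H
  atom 17: C, bond orders sum to 3 (valence 4) → 1 H
  atom 18: C, bond orders sum to 3 (valence 4) → 1 H
Total hydrogens: 15.

15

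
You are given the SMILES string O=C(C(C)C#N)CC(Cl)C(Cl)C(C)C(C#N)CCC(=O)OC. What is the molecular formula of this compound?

Walk through each heavy atom and fill implicit hydrogens from standard valence (C 4, N 3, O 2, S 2, halogen 1):
  atom 1: O, bond orders sum to 2 (valence 2) → 0 H
  atom 2: C, bond orders sum to 4 (valence 4) → 0 H
  atom 3: C, bond orders sum to 3 (valence 4) → 1 H
  atom 4: C, bond orders sum to 1 (valence 4) → 3 H
  atom 5: C, bond orders sum to 4 (valence 4) → 0 H
  atom 6: N, bond orders sum to 3 (valence 3) → 0 H
  atom 7: C, bond orders sum to 2 (valence 4) → 2 H
  atom 8: C, bond orders sum to 3 (valence 4) → 1 H
  atom 9: Cl (halogen, monovalent) → 0 H
  atom 10: C, bond orders sum to 3 (valence 4) → 1 H
  atom 11: Cl (halogen, monovalent) → 0 H
  atom 12: C, bond orders sum to 3 (valence 4) → 1 H
  atom 13: C, bond orders sum to 1 (valence 4) → 3 H
  atom 14: C, bond orders sum to 3 (valence 4) → 1 H
  atom 15: C, bond orders sum to 4 (valence 4) → 0 H
  atom 16: N, bond orders sum to 3 (valence 3) → 0 H
  atom 17: C, bond orders sum to 2 (valence 4) → 2 H
  atom 18: C, bond orders sum to 2 (valence 4) → 2 H
  atom 19: C, bond orders sum to 4 (valence 4) → 0 H
  atom 20: O, bond orders sum to 2 (valence 2) → 0 H
  atom 21: O, bond orders sum to 2 (valence 2) → 0 H
  atom 22: C, bond orders sum to 1 (valence 4) → 3 H
Totals → C:15, H:20, Cl:2, N:2, O:3.
In Hill order: C15H20Cl2N2O3.

C15H20Cl2N2O3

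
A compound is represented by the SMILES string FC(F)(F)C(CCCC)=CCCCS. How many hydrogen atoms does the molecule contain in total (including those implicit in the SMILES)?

Walk through each heavy atom and fill implicit hydrogens from standard valence (C 4, N 3, O 2, S 2, halogen 1):
  atom 1: F (halogen, monovalent) → 0 H
  atom 2: C, bond orders sum to 4 (valence 4) → 0 H
  atom 3: F (halogen, monovalent) → 0 H
  atom 4: F (halogen, monovalent) → 0 H
  atom 5: C, bond orders sum to 4 (valence 4) → 0 H
  atom 6: C, bond orders sum to 2 (valence 4) → 2 H
  atom 7: C, bond orders sum to 2 (valence 4) → 2 H
  atom 8: C, bond orders sum to 2 (valence 4) → 2 H
  atom 9: C, bond orders sum to 1 (valence 4) → 3 H
  atom 10: C, bond orders sum to 3 (valence 4) → 1 H
  atom 11: C, bond orders sum to 2 (valence 4) → 2 H
  atom 12: C, bond orders sum to 2 (valence 4) → 2 H
  atom 13: C, bond orders sum to 2 (valence 4) → 2 H
  atom 14: S, bond orders sum to 1 (valence 2) → 1 H
Total hydrogens: 17.

17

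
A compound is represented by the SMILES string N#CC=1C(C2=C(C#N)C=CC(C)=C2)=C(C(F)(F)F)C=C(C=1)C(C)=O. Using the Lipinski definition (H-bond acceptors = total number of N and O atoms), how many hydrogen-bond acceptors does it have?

N atoms: 2; O atoms: 1.
Lipinski HBA = 2 + 1 = 3.

3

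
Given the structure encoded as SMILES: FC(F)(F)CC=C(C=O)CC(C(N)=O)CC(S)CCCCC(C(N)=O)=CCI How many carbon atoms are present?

18

Count every carbon token in the SMILES (each C, including those in ring-closure positions and inside branches).
Carbon count: 18.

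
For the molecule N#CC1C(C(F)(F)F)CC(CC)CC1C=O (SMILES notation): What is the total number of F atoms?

Scan the SMILES for F atoms (remember two-letter symbols like Cl and Br are single atoms).
Fluorine count: 3.

3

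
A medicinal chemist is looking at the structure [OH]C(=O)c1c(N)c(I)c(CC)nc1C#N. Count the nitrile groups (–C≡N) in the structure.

The nitrile motif appears at heavy-atom position 14 in the SMILES.
Other groups present: 1 carboxylic acid, 1 primary amine.
Nitrile count: 1.

1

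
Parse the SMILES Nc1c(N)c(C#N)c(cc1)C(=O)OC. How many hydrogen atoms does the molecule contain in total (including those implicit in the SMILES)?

9

Walk through each heavy atom and fill implicit hydrogens from standard valence (C 4, N 3, O 2, S 2, halogen 1); for lowercase aromatic atoms, an aromatic c carries 1 H when it has two neighbours and 0 H with three, and aromatic n carries 0 H:
  atom 1: N, bond orders sum to 1 (valence 3) → 2 H
  atom 2: aromatic c, 3 neighbours → 0 H
  atom 3: aromatic c, 3 neighbours → 0 H
  atom 4: N, bond orders sum to 1 (valence 3) → 2 H
  atom 5: aromatic c, 3 neighbours → 0 H
  atom 6: C, bond orders sum to 4 (valence 4) → 0 H
  atom 7: N, bond orders sum to 3 (valence 3) → 0 H
  atom 8: aromatic c, 3 neighbours → 0 H
  atom 9: aromatic c, 2 neighbours → 1 H
  atom 10: aromatic c, 2 neighbours → 1 H
  atom 11: C, bond orders sum to 4 (valence 4) → 0 H
  atom 12: O, bond orders sum to 2 (valence 2) → 0 H
  atom 13: O, bond orders sum to 2 (valence 2) → 0 H
  atom 14: C, bond orders sum to 1 (valence 4) → 3 H
Total hydrogens: 9.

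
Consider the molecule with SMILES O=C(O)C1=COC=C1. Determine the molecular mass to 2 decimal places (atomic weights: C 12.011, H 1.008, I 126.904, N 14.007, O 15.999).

First, the molecular formula is C5H4O3 (counting implicit H from valence).
  C: 5 × 12.011 = 60.055
  H: 4 × 1.008 = 4.032
  O: 3 × 15.999 = 47.997
Sum: 5×12.011 + 4×1.008 + 3×15.999 = 112.084 → 112.08 g/mol.

112.08 g/mol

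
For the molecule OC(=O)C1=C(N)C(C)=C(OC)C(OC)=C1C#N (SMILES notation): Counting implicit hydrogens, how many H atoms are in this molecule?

Walk through each heavy atom and fill implicit hydrogens from standard valence (C 4, N 3, O 2, S 2, halogen 1):
  atom 1: O, bond orders sum to 1 (valence 2) → 1 H
  atom 2: C, bond orders sum to 4 (valence 4) → 0 H
  atom 3: O, bond orders sum to 2 (valence 2) → 0 H
  atom 4: C, bond orders sum to 4 (valence 4) → 0 H
  atom 5: C, bond orders sum to 4 (valence 4) → 0 H
  atom 6: N, bond orders sum to 1 (valence 3) → 2 H
  atom 7: C, bond orders sum to 4 (valence 4) → 0 H
  atom 8: C, bond orders sum to 1 (valence 4) → 3 H
  atom 9: C, bond orders sum to 4 (valence 4) → 0 H
  atom 10: O, bond orders sum to 2 (valence 2) → 0 H
  atom 11: C, bond orders sum to 1 (valence 4) → 3 H
  atom 12: C, bond orders sum to 4 (valence 4) → 0 H
  atom 13: O, bond orders sum to 2 (valence 2) → 0 H
  atom 14: C, bond orders sum to 1 (valence 4) → 3 H
  atom 15: C, bond orders sum to 4 (valence 4) → 0 H
  atom 16: C, bond orders sum to 4 (valence 4) → 0 H
  atom 17: N, bond orders sum to 3 (valence 3) → 0 H
Total hydrogens: 12.

12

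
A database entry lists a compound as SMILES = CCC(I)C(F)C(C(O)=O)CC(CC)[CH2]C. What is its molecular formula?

Walk through each heavy atom and fill implicit hydrogens from standard valence (C 4, N 3, O 2, S 2, halogen 1):
  atom 1: C, bond orders sum to 1 (valence 4) → 3 H
  atom 2: C, bond orders sum to 2 (valence 4) → 2 H
  atom 3: C, bond orders sum to 3 (valence 4) → 1 H
  atom 4: I (halogen, monovalent) → 0 H
  atom 5: C, bond orders sum to 3 (valence 4) → 1 H
  atom 6: F (halogen, monovalent) → 0 H
  atom 7: C, bond orders sum to 3 (valence 4) → 1 H
  atom 8: C, bond orders sum to 4 (valence 4) → 0 H
  atom 9: O, bond orders sum to 1 (valence 2) → 1 H
  atom 10: O, bond orders sum to 2 (valence 2) → 0 H
  atom 11: C, bond orders sum to 2 (valence 4) → 2 H
  atom 12: C, bond orders sum to 3 (valence 4) → 1 H
  atom 13: C, bond orders sum to 2 (valence 4) → 2 H
  atom 14: C, bond orders sum to 1 (valence 4) → 3 H
  atom 15: C with explicit H count 2
  atom 16: C, bond orders sum to 1 (valence 4) → 3 H
Totals → C:12, H:22, F:1, I:1, O:2.
In Hill order: C12H22FIO2.

C12H22FIO2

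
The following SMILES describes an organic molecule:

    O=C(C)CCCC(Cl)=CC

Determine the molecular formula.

C8H13ClO

Walk through each heavy atom and fill implicit hydrogens from standard valence (C 4, N 3, O 2, S 2, halogen 1):
  atom 1: O, bond orders sum to 2 (valence 2) → 0 H
  atom 2: C, bond orders sum to 4 (valence 4) → 0 H
  atom 3: C, bond orders sum to 1 (valence 4) → 3 H
  atom 4: C, bond orders sum to 2 (valence 4) → 2 H
  atom 5: C, bond orders sum to 2 (valence 4) → 2 H
  atom 6: C, bond orders sum to 2 (valence 4) → 2 H
  atom 7: C, bond orders sum to 4 (valence 4) → 0 H
  atom 8: Cl (halogen, monovalent) → 0 H
  atom 9: C, bond orders sum to 3 (valence 4) → 1 H
  atom 10: C, bond orders sum to 1 (valence 4) → 3 H
Totals → C:8, H:13, Cl:1, O:1.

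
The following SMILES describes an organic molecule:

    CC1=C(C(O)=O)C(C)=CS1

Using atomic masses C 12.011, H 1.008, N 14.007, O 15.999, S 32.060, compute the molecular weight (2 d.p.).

First, the molecular formula is C7H8O2S (counting implicit H from valence).
  C: 7 × 12.011 = 84.077
  H: 8 × 1.008 = 8.064
  O: 2 × 15.999 = 31.998
  S: 1 × 32.060 = 32.060
Sum: 7×12.011 + 8×1.008 + 2×15.999 + 1×32.060 = 156.199 → 156.20 g/mol.

156.20 g/mol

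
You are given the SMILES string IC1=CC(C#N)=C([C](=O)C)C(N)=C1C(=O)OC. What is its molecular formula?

Walk through each heavy atom and fill implicit hydrogens from standard valence (C 4, N 3, O 2, S 2, halogen 1):
  atom 1: I (halogen, monovalent) → 0 H
  atom 2: C, bond orders sum to 4 (valence 4) → 0 H
  atom 3: C, bond orders sum to 3 (valence 4) → 1 H
  atom 4: C, bond orders sum to 4 (valence 4) → 0 H
  atom 5: C, bond orders sum to 4 (valence 4) → 0 H
  atom 6: N, bond orders sum to 3 (valence 3) → 0 H
  atom 7: C, bond orders sum to 4 (valence 4) → 0 H
  atom 8: C with explicit H count 0
  atom 9: O, bond orders sum to 2 (valence 2) → 0 H
  atom 10: C, bond orders sum to 1 (valence 4) → 3 H
  atom 11: C, bond orders sum to 4 (valence 4) → 0 H
  atom 12: N, bond orders sum to 1 (valence 3) → 2 H
  atom 13: C, bond orders sum to 4 (valence 4) → 0 H
  atom 14: C, bond orders sum to 4 (valence 4) → 0 H
  atom 15: O, bond orders sum to 2 (valence 2) → 0 H
  atom 16: O, bond orders sum to 2 (valence 2) → 0 H
  atom 17: C, bond orders sum to 1 (valence 4) → 3 H
Totals → C:11, H:9, I:1, N:2, O:3.

C11H9IN2O3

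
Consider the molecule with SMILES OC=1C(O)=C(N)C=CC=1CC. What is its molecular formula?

C8H11NO2

Walk through each heavy atom and fill implicit hydrogens from standard valence (C 4, N 3, O 2, S 2, halogen 1):
  atom 1: O, bond orders sum to 1 (valence 2) → 1 H
  atom 2: C, bond orders sum to 4 (valence 4) → 0 H
  atom 3: C, bond orders sum to 4 (valence 4) → 0 H
  atom 4: O, bond orders sum to 1 (valence 2) → 1 H
  atom 5: C, bond orders sum to 4 (valence 4) → 0 H
  atom 6: N, bond orders sum to 1 (valence 3) → 2 H
  atom 7: C, bond orders sum to 3 (valence 4) → 1 H
  atom 8: C, bond orders sum to 3 (valence 4) → 1 H
  atom 9: C, bond orders sum to 4 (valence 4) → 0 H
  atom 10: C, bond orders sum to 2 (valence 4) → 2 H
  atom 11: C, bond orders sum to 1 (valence 4) → 3 H
Totals → C:8, H:11, N:1, O:2.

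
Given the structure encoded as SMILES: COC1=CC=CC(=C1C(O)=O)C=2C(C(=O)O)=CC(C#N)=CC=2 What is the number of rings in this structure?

2

In SMILES, each pair of matching ring-closure digits denotes one ring-closing bond; the number of such bonds equals the number of independent rings.
Ring-closure bonds here: 2.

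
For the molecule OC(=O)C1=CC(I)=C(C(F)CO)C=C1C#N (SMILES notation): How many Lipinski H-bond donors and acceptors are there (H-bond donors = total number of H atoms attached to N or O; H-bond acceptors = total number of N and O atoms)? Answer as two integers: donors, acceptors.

2, 4

Donors: find every N or O and count the H atoms it carries.
  atom 1 (O): bond orders sum to 1 → 1 H
  atom 3 (O): bond orders sum to 2 → 0 H
  atom 12 (O): bond orders sum to 1 → 1 H
  atom 16 (N): bond orders sum to 3 → 0 H
Lipinski HBD = 2.
Acceptors: N atoms = 1, O atoms = 3 → HBA = 4.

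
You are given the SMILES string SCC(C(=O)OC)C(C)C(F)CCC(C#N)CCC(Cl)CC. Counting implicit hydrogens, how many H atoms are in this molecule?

Walk through each heavy atom and fill implicit hydrogens from standard valence (C 4, N 3, O 2, S 2, halogen 1):
  atom 1: S, bond orders sum to 1 (valence 2) → 1 H
  atom 2: C, bond orders sum to 2 (valence 4) → 2 H
  atom 3: C, bond orders sum to 3 (valence 4) → 1 H
  atom 4: C, bond orders sum to 4 (valence 4) → 0 H
  atom 5: O, bond orders sum to 2 (valence 2) → 0 H
  atom 6: O, bond orders sum to 2 (valence 2) → 0 H
  atom 7: C, bond orders sum to 1 (valence 4) → 3 H
  atom 8: C, bond orders sum to 3 (valence 4) → 1 H
  atom 9: C, bond orders sum to 1 (valence 4) → 3 H
  atom 10: C, bond orders sum to 3 (valence 4) → 1 H
  atom 11: F (halogen, monovalent) → 0 H
  atom 12: C, bond orders sum to 2 (valence 4) → 2 H
  atom 13: C, bond orders sum to 2 (valence 4) → 2 H
  atom 14: C, bond orders sum to 3 (valence 4) → 1 H
  atom 15: C, bond orders sum to 4 (valence 4) → 0 H
  atom 16: N, bond orders sum to 3 (valence 3) → 0 H
  atom 17: C, bond orders sum to 2 (valence 4) → 2 H
  atom 18: C, bond orders sum to 2 (valence 4) → 2 H
  atom 19: C, bond orders sum to 3 (valence 4) → 1 H
  atom 20: Cl (halogen, monovalent) → 0 H
  atom 21: C, bond orders sum to 2 (valence 4) → 2 H
  atom 22: C, bond orders sum to 1 (valence 4) → 3 H
Total hydrogens: 27.

27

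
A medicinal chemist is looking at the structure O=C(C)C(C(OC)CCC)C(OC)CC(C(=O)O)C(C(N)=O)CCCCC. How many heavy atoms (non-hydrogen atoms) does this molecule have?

27

Every atom symbol written in the SMILES (organic subset) is one heavy atom; implicit H are not written.
Heavy atoms by element → C:20, N:1, O:6.
Total: 27.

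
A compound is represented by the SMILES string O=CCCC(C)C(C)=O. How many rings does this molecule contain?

0

In SMILES, each pair of matching ring-closure digits denotes one ring-closing bond; the number of such bonds equals the number of independent rings.
Ring-closure bonds here: 0.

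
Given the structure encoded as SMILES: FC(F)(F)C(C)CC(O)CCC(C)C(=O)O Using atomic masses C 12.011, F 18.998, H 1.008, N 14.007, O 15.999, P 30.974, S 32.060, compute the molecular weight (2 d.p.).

First, the molecular formula is C10H17F3O3 (counting implicit H from valence).
  C: 10 × 12.011 = 120.110
  F: 3 × 18.998 = 56.994
  H: 17 × 1.008 = 17.136
  O: 3 × 15.999 = 47.997
Sum: 10×12.011 + 3×18.998 + 17×1.008 + 3×15.999 = 242.237 → 242.24 g/mol.

242.24 g/mol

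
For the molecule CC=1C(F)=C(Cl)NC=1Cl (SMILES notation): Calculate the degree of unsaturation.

Degree of unsaturation = (number of rings) + (number of π bonds).
Ring closures in the SMILES: 1.
π bonds: 2 double bonds (each 1 DoU) → 2 DoU from unsaturation.
Total DoU = 1 + 2 = 3.

3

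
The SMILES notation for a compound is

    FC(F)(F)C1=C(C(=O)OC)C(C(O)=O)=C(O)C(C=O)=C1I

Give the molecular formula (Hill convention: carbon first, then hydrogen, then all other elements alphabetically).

C11H6F3IO6

Walk through each heavy atom and fill implicit hydrogens from standard valence (C 4, N 3, O 2, S 2, halogen 1):
  atom 1: F (halogen, monovalent) → 0 H
  atom 2: C, bond orders sum to 4 (valence 4) → 0 H
  atom 3: F (halogen, monovalent) → 0 H
  atom 4: F (halogen, monovalent) → 0 H
  atom 5: C, bond orders sum to 4 (valence 4) → 0 H
  atom 6: C, bond orders sum to 4 (valence 4) → 0 H
  atom 7: C, bond orders sum to 4 (valence 4) → 0 H
  atom 8: O, bond orders sum to 2 (valence 2) → 0 H
  atom 9: O, bond orders sum to 2 (valence 2) → 0 H
  atom 10: C, bond orders sum to 1 (valence 4) → 3 H
  atom 11: C, bond orders sum to 4 (valence 4) → 0 H
  atom 12: C, bond orders sum to 4 (valence 4) → 0 H
  atom 13: O, bond orders sum to 1 (valence 2) → 1 H
  atom 14: O, bond orders sum to 2 (valence 2) → 0 H
  atom 15: C, bond orders sum to 4 (valence 4) → 0 H
  atom 16: O, bond orders sum to 1 (valence 2) → 1 H
  atom 17: C, bond orders sum to 4 (valence 4) → 0 H
  atom 18: C, bond orders sum to 3 (valence 4) → 1 H
  atom 19: O, bond orders sum to 2 (valence 2) → 0 H
  atom 20: C, bond orders sum to 4 (valence 4) → 0 H
  atom 21: I (halogen, monovalent) → 0 H
Totals → C:11, H:6, F:3, I:1, O:6.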